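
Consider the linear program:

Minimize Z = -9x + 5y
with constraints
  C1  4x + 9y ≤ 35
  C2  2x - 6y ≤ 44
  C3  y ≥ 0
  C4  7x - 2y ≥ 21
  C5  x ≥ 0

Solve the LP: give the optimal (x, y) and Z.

Extreme points and Z = -9x + 5y:
  (35/4, 0) → Z = -315/4
  (259/71, 161/71) → Z = -1526/71
  (3, 0) → Z = -27

The binding constraints are 4x + 9y = 35 and y = 0.
Solving simultaneously gives x = 35/4, y = 0.

x = 35/4, y = 0, minimum Z = -315/4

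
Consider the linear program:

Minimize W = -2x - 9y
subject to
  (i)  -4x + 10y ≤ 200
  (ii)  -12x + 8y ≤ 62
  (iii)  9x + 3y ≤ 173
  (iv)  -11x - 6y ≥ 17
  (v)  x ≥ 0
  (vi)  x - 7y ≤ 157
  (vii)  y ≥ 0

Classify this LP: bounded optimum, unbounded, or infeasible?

The boundaries -12x + 8y = 62 and 9x + 3y = 173 meet at (599/54, 439/18), but that point violates -11x - 6y ≥ 17. Every candidate vertex is excluded by some other constraint, so the feasible region is empty.

infeasible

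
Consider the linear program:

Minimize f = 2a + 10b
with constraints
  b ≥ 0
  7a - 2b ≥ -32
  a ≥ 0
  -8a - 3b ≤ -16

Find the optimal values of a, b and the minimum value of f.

a = 2, b = 0, minimum f = 4

The feasible region is unbounded (it extends along (2, 7), (1, 0)), but f strictly increases along every unbounded feasible direction, so there is no improving ray and the minimum is attained at a vertex.

The optimum lies where b = 0 and -8a - 3b = -16.
Solving simultaneously gives a = 2, b = 0.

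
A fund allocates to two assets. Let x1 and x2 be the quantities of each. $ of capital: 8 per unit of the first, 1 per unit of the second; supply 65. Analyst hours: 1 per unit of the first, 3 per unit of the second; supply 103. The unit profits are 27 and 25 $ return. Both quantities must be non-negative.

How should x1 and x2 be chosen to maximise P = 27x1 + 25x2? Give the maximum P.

Extreme points and P = 27x1 + 25x2:
  (0, 0) → P = 0
  (0, 103/3) → P = 2575/3
  (65/8, 0) → P = 1755/8
  (4, 33) → P = 933

The binding constraints are 8x1 + x2 = 65 and x1 + 3x2 = 103.
Solving simultaneously gives x1 = 4, x2 = 33.

x1 = 4, x2 = 33, maximum P = 933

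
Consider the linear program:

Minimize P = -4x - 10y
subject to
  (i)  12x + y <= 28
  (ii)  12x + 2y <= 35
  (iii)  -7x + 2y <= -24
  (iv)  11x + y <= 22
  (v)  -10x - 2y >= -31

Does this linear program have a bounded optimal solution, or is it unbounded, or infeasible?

Vertices and P = -4x - 10y:
  (6, -44) → P = 416
  (68/29, -110/29) → P = 828/29
The feasible region has finitely many vertices and no improving ray; the minimum is 828/29 at (68/29, -110/29).

bounded optimum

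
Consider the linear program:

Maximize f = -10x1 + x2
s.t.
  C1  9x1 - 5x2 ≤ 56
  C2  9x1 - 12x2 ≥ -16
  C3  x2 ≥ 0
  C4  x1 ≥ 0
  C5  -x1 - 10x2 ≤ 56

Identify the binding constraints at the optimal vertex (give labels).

C2 and C4

Feasible corners and f = -10x1 + x2:
  (752/63, 72/7) → f = -6872/63
  (56/9, 0) → f = -560/9
  (0, 4/3) → f = 4/3
  (0, 0) → f = 0

The maximum is at (0, 4/3). Substituting into each constraint, equality holds for C2 and C4; the remaining constraints have slack.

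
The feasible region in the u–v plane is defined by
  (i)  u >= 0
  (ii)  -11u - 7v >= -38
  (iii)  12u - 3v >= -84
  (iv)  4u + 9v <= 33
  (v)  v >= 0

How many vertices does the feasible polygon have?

4

The feasible vertices (each the meet of two boundaries and inside every other half-plane) are:
  (0, 11/3)
  (0, 0)
  (111/71, 211/71)
  (38/11, 0)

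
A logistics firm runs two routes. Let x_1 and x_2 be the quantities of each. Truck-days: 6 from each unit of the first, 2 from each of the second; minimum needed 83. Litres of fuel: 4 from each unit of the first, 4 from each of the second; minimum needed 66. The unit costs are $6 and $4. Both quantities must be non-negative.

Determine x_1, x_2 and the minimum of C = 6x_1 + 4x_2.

Vertices and C = 6x_1 + 4x_2:
  (0, 83/2) → C = 166
  (33/2, 0) → C = 99
  (25/2, 4) → C = 91
The feasible region is unbounded (it extends along (0, 1), (1, 0)), but C strictly increases along every unbounded feasible direction, so there is no improving ray and the minimum is attained at a vertex.

The optimum lies where 6x_1 + 2x_2 = 83 and 4x_1 + 4x_2 = 66.
Solving simultaneously gives x_1 = 25/2, x_2 = 4.

x_1 = 25/2, x_2 = 4, minimum C = 91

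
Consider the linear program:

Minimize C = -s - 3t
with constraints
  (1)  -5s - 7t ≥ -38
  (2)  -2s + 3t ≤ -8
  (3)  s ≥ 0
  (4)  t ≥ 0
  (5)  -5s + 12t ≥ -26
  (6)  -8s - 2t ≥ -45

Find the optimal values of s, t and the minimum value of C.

s = 151/28, t = 13/14, minimum C = -229/28

Feasible corners and C = -s - 3t:
  (4, 0) → C = -4
  (151/28, 13/14) → C = -229/28
  (26/5, 0) → C = -26/5
  (296/53, 17/106) → C = -643/106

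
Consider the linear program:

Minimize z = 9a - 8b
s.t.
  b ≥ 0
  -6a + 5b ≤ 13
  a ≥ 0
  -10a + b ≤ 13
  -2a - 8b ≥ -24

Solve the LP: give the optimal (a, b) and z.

Vertices and z = 9a - 8b:
  (0, 0) → z = 0
  (12, 0) → z = 108
  (0, 13/5) → z = -104/5
  (8/29, 85/29) → z = -608/29

At the optimal vertex, -6a + 5b = 13 and -2a - 8b = -24.
Solving simultaneously gives a = 8/29, b = 85/29.

a = 8/29, b = 85/29, minimum z = -608/29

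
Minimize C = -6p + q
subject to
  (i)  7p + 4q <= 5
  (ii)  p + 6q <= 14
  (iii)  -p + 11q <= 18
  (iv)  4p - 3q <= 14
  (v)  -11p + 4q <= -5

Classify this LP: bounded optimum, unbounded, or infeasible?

Vertices and C = -6p + q:
  (71/37, -78/37) → C = -504/37
  (5/9, 5/18) → C = -55/18
  (-41/17, -134/17) → C = 112/17
The feasible region has finitely many vertices and no improving ray; the minimum is -504/37 at (71/37, -78/37).

bounded optimum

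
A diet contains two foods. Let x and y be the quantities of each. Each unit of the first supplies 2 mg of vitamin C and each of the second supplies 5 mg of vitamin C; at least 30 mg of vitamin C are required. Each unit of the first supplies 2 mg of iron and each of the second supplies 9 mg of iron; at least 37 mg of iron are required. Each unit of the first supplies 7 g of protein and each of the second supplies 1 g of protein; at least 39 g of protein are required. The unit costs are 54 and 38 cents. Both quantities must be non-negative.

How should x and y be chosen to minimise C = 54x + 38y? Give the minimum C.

x = 5, y = 4, minimum C = 422

Feasible corners and C = 54x + 38y:
  (0, 39) → C = 1482
  (37/2, 0) → C = 999
  (85/8, 7/4) → C = 2561/4
  (5, 4) → C = 422
The feasible region is unbounded (it extends along (0, 1), (1, 0)), but C strictly increases along every unbounded feasible direction, so there is no improving ray and the minimum is attained at a vertex.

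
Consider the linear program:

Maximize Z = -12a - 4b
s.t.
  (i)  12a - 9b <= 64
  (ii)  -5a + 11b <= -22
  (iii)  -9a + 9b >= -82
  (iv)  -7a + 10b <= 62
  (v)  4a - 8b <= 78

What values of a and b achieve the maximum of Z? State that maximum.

Feasible corners and Z = -12a - 4b:
  (506/87, 56/87) → Z = -6296/87
  (-19/6, -34/3) → Z = 250/3
  (-902/27, -464/27) → Z = 12680/27
  (-319/4, -397/8) → Z = 2311/2

At the optimal vertex, -7a + 10b = 62 and 4a - 8b = 78.
Solving simultaneously gives a = -319/4, b = -397/8.

a = -319/4, b = -397/8, maximum Z = 2311/2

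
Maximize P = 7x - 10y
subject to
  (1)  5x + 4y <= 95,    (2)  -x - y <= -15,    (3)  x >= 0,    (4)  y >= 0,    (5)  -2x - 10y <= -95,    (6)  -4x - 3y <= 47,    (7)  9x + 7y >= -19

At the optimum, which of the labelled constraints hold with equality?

Extreme points and P = 7x - 10y:
  (0, 95/4) → P = -475/2
  (95/7, 95/14) → P = 190/7
  (0, 15) → P = -150
  (55/8, 65/8) → P = -265/8

The maximum is at (95/7, 95/14). Substituting into each constraint, equality holds for (1) and (5); the remaining constraints have slack.

(1) and (5)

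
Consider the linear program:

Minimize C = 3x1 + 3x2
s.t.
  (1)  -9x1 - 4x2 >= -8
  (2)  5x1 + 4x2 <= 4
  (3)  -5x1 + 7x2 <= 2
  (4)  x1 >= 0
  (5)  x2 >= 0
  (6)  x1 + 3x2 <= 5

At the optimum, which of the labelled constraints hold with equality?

Vertices and C = 3x1 + 3x2:
  (4/11, 6/11) → C = 30/11
  (4/5, 0) → C = 12/5
  (0, 2/7) → C = 6/7
  (0, 0) → C = 0

The minimum is at (0, 0). Substituting into each constraint, equality holds for (4) and (5); the remaining constraints have slack.

(4) and (5)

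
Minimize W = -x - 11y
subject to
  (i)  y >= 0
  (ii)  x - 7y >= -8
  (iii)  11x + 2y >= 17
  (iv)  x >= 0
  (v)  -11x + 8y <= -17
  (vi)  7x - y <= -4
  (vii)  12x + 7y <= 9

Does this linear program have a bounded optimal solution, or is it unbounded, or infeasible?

The boundaries 7x - y = -4 and 12x + 7y = 9 meet at (-19/61, 111/61), but that point violates x - 7y ≥ -8. Every candidate vertex is excluded by some other constraint, so the feasible region is empty.

infeasible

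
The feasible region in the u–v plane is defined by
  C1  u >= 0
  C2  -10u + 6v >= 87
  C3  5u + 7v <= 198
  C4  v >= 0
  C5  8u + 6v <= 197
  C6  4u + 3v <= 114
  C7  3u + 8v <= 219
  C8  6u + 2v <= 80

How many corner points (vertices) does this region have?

The feasible vertices (each the meet of two boundaries and inside every other half-plane) are:
  (0, 29/2)
  (0, 219/8)
  (153/28, 661/28)
  (51/19, 501/19)
  (41/8, 197/8)

5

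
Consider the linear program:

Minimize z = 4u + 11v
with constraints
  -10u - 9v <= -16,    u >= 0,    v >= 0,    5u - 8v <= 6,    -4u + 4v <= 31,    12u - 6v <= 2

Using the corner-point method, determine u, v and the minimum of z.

u = 19/28, v = 43/42, minimum z = 587/42

Feasible corners and z = 4u + 11v:
  (0, 16/9) → z = 176/9
  (19/28, 43/42) → z = 587/42
  (0, 31/4) → z = 341/4
  (97/12, 95/6) → z = 413/2

The binding constraints are -10u - 9v = -16 and 12u - 6v = 2.
Solving simultaneously gives u = 19/28, v = 43/42.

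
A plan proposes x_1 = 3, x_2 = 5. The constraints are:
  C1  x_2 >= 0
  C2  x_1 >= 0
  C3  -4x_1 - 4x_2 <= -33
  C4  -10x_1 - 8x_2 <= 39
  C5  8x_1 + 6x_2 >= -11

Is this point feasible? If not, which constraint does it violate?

not feasible — violates C3

Constraint C3: -4x_1 - 4x_2 = -32, which is not ≤ -33. All other constraints are satisfied.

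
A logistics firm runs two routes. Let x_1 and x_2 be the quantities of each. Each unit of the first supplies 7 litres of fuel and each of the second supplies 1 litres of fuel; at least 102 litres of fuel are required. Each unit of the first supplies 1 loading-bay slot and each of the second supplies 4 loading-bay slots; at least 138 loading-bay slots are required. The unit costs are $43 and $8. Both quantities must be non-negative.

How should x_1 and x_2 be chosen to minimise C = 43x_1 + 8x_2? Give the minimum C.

x_1 = 10, x_2 = 32, minimum C = 686

Vertices and C = 43x_1 + 8x_2:
  (0, 102) → C = 816
  (138, 0) → C = 5934
  (10, 32) → C = 686
The feasible region is unbounded (it extends along (0, 1), (1, 0)), but C strictly increases along every unbounded feasible direction, so there is no improving ray and the minimum is attained at a vertex.

The optimum lies where 7x_1 + x_2 = 102 and x_1 + 4x_2 = 138.
Solving simultaneously gives x_1 = 10, x_2 = 32.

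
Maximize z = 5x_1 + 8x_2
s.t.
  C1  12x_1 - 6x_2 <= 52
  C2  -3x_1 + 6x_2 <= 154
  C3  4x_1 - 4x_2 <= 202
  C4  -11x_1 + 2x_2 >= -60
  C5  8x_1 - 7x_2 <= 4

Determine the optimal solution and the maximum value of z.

Extreme points and z = 5x_1 + 8x_2:
  (167/15, 937/30) → z = 4583/15
  (-699/2, -400) → z = -9895/2
  (412/61, 436/61) → z = 5548/61
The feasible region is unbounded (it extends along (-2, -1), (-1, -1)), but z strictly decreases along every unbounded feasible direction, so there is no improving ray and the maximum is attained at a vertex.

The optimum lies where -3x_1 + 6x_2 = 154 and -11x_1 + 2x_2 = -60.
Solving simultaneously gives x_1 = 167/15, x_2 = 937/30.

x_1 = 167/15, x_2 = 937/30, maximum z = 4583/15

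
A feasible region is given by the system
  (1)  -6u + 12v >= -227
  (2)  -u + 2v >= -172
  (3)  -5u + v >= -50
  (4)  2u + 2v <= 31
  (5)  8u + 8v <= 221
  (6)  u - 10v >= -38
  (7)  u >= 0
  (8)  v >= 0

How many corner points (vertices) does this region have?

5

Intersecting each pair of boundary lines and keeping only the points that satisfy every inequality leaves:
  (131/12, 55/12)
  (10, 0)
  (117/11, 107/22)
  (0, 19/5)
  (0, 0)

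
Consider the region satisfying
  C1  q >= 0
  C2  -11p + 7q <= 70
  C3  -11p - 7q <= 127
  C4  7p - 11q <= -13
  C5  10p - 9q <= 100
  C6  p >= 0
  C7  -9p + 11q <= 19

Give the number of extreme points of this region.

4

Pairwise boundary intersections that survive every other constraint:
  (1217/47, 830/47)
  (0, 13/11)
  (1271/29, 1090/29)
  (0, 19/11)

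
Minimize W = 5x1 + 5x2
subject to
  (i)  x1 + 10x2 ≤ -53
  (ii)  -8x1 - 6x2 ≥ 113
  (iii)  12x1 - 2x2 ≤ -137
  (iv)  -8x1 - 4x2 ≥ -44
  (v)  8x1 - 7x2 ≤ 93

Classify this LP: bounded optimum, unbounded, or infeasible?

unbounded

From the feasible point (-738/61, -499/122), moving in the direction (-10, 1) keeps every constraint satisfied while W decreases without bound.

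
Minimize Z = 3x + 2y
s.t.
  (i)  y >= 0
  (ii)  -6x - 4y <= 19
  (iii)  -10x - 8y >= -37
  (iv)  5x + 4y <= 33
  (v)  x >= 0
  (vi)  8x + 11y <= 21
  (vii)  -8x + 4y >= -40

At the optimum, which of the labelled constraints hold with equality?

Corner points and Z = 3x + 2y:
  (0, 0) → Z = 0
  (21/8, 0) → Z = 63/8
  (0, 21/11) → Z = 42/11

The minimum is at (0, 0). Substituting into each constraint, equality holds for (i) and (v); the remaining constraints have slack.

(i) and (v)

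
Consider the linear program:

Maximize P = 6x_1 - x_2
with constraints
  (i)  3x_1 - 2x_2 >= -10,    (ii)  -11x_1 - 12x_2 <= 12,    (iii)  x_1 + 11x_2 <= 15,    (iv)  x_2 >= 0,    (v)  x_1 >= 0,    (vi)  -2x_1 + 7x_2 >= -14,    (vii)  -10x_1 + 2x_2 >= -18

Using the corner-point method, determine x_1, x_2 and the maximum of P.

x_1 = 57/28, x_2 = 33/28, maximum P = 309/28

Extreme points and P = 6x_1 - x_2:
  (0, 15/11) → P = -15/11
  (57/28, 33/28) → P = 309/28
  (0, 0) → P = 0
  (9/5, 0) → P = 54/5

The binding constraints are x_1 + 11x_2 = 15 and -10x_1 + 2x_2 = -18.
Solving simultaneously gives x_1 = 57/28, x_2 = 33/28.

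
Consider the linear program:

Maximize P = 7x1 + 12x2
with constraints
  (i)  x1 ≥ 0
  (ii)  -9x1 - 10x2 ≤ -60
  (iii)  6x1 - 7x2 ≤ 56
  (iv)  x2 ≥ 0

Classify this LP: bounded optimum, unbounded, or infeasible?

unbounded

From the feasible point (0, 6), moving in the direction (0, 1) keeps every constraint satisfied while P increases without bound.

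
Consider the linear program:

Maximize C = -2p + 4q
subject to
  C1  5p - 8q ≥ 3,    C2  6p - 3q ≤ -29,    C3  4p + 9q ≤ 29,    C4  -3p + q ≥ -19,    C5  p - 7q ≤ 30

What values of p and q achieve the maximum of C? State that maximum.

p = -241/33, q = -163/33, maximum C = -170/33

Extreme points and C = -2p + 4q:
  (-241/33, -163/33) → C = -170/33
  (-73/9, -49/9) → C = -50/9
  (-293/39, -209/39) → C = -250/39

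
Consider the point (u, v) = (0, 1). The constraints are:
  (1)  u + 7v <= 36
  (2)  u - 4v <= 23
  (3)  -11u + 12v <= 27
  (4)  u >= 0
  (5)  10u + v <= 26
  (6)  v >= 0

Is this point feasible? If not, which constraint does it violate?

(1): 7 ≤ 36 ✓
(2): -4 ≤ 23 ✓
(3): 12 ≤ 27 ✓
(4): 0 ≥ 0 ✓
(5): 1 ≤ 26 ✓
(6): 1 ≥ 0 ✓

feasible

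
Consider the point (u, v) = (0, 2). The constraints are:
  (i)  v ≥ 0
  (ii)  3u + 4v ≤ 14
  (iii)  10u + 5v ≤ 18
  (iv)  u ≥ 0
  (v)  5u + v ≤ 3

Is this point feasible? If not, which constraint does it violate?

feasible

(i): 2 ≥ 0 ✓
(ii): 8 ≤ 14 ✓
(iii): 10 ≤ 18 ✓
(iv): 0 ≥ 0 ✓
(v): 2 ≤ 3 ✓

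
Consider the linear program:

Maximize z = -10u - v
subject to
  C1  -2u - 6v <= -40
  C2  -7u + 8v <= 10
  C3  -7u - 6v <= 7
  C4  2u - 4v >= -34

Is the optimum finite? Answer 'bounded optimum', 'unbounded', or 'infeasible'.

bounded optimum

Vertices and z = -10u - v:
  (130/29, 150/29) → z = -50
  (58/3, 109/6) → z = -423/2
The feasible region has finitely many vertices and no improving ray; the maximum is -50 at (130/29, 150/29).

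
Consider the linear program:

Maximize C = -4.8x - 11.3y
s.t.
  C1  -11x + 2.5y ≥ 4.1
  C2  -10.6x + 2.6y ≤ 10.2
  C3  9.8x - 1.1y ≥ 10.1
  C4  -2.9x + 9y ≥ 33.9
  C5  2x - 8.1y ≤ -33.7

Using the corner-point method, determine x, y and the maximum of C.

Feasible corners and C = -4.8x - 11.3y:
  (106/15, 491/15) → C = -60571/150
  (12/5, 61/5) → C = -7469/50
  (1874/691, 10351/691) → C = -251923/1382

The binding constraints are -11x + 2.5y = 4.1 and 9.8x - 1.1y = 10.1.
Solving simultaneously gives x = 12/5, y = 61/5.

x = 2.4, y = 12.2, maximum C = -149.38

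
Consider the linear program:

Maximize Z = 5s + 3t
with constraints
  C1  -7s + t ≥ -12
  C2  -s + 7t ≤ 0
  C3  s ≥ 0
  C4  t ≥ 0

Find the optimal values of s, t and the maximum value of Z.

s = 7/4, t = 1/4, maximum Z = 19/2

Corner points and Z = 5s + 3t:
  (7/4, 1/4) → Z = 19/2
  (12/7, 0) → Z = 60/7
  (0, 0) → Z = 0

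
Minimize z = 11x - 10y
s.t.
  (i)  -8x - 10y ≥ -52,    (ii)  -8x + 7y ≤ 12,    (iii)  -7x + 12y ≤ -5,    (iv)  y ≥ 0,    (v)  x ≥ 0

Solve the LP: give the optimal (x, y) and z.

Vertices and z = 11x - 10y:
  (337/83, 162/83) → z = 2087/83
  (13/2, 0) → z = 143/2
  (5/7, 0) → z = 55/7

x = 5/7, y = 0, minimum z = 55/7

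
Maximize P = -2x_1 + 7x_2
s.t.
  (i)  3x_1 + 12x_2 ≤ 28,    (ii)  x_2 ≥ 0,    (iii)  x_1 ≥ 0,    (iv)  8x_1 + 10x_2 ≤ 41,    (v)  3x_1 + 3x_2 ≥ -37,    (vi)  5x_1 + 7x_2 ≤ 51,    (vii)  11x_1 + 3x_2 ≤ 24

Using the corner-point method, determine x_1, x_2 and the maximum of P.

At the optimal vertex, 3x_1 + 12x_2 = 28 and x_1 = 0.
Solving simultaneously gives x_1 = 0, x_2 = 7/3.

x_1 = 0, x_2 = 7/3, maximum P = 49/3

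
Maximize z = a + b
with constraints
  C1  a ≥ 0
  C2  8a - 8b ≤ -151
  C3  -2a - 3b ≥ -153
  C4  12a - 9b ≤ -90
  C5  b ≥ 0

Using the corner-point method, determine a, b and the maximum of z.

Extreme points and z = a + b:
  (0, 151/8) → z = 151/8
  (0, 51) → z = 51
  (771/40, 763/20) → z = 2297/40

The binding constraints are 8a - 8b = -151 and -2a - 3b = -153.
Solving simultaneously gives a = 771/40, b = 763/20.

a = 771/40, b = 763/20, maximum z = 2297/40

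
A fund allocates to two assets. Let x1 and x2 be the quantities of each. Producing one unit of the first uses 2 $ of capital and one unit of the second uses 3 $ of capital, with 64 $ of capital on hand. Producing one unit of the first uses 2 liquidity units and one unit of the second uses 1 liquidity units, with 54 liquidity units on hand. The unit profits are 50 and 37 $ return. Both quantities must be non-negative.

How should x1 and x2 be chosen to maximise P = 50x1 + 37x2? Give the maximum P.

x1 = 49/2, x2 = 5, maximum P = 1410

Vertices and P = 50x1 + 37x2:
  (0, 0) → P = 0
  (0, 64/3) → P = 2368/3
  (27, 0) → P = 1350
  (49/2, 5) → P = 1410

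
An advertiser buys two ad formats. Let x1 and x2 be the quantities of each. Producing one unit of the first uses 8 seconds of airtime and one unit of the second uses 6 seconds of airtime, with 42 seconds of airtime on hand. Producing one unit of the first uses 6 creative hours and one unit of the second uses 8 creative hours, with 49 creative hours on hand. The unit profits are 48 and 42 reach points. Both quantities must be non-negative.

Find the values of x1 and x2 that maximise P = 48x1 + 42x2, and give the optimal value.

Extreme points and P = 48x1 + 42x2:
  (0, 0) → P = 0
  (0, 49/8) → P = 1029/4
  (21/4, 0) → P = 252
  (3/2, 5) → P = 282

x1 = 3/2, x2 = 5, maximum P = 282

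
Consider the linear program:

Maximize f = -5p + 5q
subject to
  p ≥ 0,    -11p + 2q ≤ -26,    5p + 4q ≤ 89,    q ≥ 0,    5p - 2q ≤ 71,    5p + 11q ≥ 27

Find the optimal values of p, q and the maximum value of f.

Vertices and f = -5p + 5q:
  (47/9, 283/18) → f = 105/2
  (340/131, 167/131) → f = -865/131
  (77/5, 3) → f = -62
  (71/5, 0) → f = -71
  (27/5, 0) → f = -27

p = 47/9, q = 283/18, maximum f = 105/2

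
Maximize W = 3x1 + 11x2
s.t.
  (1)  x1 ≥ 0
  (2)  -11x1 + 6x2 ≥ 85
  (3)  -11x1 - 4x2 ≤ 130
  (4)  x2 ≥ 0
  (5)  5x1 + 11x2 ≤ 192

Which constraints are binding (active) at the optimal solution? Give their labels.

(1) and (5)

Corner points and W = 3x1 + 11x2:
  (0, 85/6) → W = 935/6
  (0, 192/11) → W = 192
  (217/151, 2537/151) → W = 28558/151

The maximum is at (0, 192/11). Substituting into each constraint, equality holds for (1) and (5); the remaining constraints have slack.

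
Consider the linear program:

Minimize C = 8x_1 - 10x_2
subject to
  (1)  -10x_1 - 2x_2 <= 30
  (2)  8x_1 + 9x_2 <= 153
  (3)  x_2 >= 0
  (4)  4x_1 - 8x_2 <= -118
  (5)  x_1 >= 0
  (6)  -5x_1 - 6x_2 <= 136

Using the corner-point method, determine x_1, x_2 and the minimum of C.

x_1 = 0, x_2 = 17, minimum C = -170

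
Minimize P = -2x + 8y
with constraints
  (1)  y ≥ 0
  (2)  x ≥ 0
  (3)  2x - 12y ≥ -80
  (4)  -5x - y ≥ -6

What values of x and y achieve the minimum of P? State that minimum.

Corner points and P = -2x + 8y:
  (0, 0) → P = 0
  (6/5, 0) → P = -12/5
  (0, 6) → P = 48

The binding constraints are y = 0 and -5x - y = -6.
Solving simultaneously gives x = 6/5, y = 0.

x = 6/5, y = 0, minimum P = -12/5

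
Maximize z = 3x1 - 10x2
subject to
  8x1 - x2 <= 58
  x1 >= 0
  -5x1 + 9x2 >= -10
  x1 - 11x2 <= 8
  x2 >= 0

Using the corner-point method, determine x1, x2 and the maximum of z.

The feasible region is unbounded (it extends along (0, 1), (1, 8)), but z strictly decreases along every unbounded feasible direction, so there is no improving ray and the maximum is attained at a vertex.

x1 = 2, x2 = 0, maximum z = 6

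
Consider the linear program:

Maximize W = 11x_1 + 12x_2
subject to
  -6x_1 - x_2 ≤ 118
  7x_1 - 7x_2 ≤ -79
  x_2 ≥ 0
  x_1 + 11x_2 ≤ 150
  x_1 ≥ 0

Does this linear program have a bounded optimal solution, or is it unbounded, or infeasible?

Vertices and W = 11x_1 + 12x_2:
  (181/84, 1129/84) → W = 15539/84
  (0, 79/7) → W = 948/7
  (0, 150/11) → W = 1800/11
The feasible region has finitely many vertices and no improving ray; the maximum is 15539/84 at (181/84, 1129/84).

bounded optimum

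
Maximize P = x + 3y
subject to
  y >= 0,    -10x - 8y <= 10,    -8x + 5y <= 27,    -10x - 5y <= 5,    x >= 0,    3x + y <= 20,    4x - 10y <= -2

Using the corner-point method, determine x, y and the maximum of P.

Corner points and P = x + 3y:
  (0, 27/5) → P = 81/5
  (73/23, 241/23) → P = 796/23
  (0, 1/5) → P = 3/5
  (99/17, 43/17) → P = 228/17

x = 73/23, y = 241/23, maximum P = 796/23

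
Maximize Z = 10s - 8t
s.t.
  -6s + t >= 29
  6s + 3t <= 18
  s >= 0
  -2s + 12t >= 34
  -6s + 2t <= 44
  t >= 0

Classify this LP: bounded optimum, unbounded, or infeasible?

infeasible

The boundaries -6s + t = 29 and 6s + 3t = 18 meet at (-23/8, 47/4), but that point violates s ≥ 0. Every candidate vertex is excluded by some other constraint, so the feasible region is empty.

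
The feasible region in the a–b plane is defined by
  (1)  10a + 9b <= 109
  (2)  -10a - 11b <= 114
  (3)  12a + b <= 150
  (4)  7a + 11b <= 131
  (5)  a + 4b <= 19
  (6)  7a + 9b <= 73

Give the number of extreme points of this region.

Pairwise boundary intersections that survive every other constraint:
  (1241/98, -96/49)
  (12, -11/9)
  (882/61, -1434/61)
  (-665/29, 304/29)
  (121/19, 60/19)

5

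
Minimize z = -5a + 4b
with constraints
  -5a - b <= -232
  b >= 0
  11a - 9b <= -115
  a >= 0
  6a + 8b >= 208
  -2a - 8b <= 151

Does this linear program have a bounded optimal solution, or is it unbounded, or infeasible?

From the feasible point (1973/56, 3127/56), moving in the direction (9, 11) keeps every constraint satisfied while z decreases without bound.

unbounded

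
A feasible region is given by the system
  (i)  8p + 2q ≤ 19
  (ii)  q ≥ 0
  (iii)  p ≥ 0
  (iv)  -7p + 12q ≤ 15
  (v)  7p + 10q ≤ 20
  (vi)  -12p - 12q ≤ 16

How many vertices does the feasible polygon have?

Of the 15 pairwise boundary intersections, those satisfying every inequality are:
  (19/8, 0)
  (25/11, 9/22)
  (0, 0)
  (0, 5/4)
  (45/77, 35/22)

5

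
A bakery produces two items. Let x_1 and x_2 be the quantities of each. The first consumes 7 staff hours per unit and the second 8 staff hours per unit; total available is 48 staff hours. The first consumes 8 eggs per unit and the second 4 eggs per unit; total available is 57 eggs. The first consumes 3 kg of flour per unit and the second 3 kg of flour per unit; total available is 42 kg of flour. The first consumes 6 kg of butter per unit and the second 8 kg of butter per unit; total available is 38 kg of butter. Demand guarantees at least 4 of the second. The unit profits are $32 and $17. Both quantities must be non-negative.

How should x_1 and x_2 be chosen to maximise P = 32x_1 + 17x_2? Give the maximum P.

x_1 = 1, x_2 = 4, maximum P = 100

Feasible corners and P = 32x_1 + 17x_2:
  (0, 19/4) → P = 323/4
  (0, 4) → P = 68
  (1, 4) → P = 100

The optimum lies where 6x_1 + 8x_2 = 38 and x_2 = 4.
Solving simultaneously gives x_1 = 1, x_2 = 4.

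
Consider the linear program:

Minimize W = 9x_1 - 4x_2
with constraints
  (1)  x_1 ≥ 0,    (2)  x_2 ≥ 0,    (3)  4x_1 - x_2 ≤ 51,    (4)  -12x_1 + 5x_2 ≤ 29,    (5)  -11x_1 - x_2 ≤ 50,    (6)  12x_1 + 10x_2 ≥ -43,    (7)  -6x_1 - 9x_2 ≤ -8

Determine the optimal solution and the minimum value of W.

Vertices and W = 9x_1 - 4x_2:
  (0, 29/5) → W = -116/5
  (0, 8/9) → W = -32/9
  (51/4, 0) → W = 459/4
  (4/3, 0) → W = 12
  (71/2, 91) → W = -89/2

At the optimal vertex, 4x_1 - x_2 = 51 and -12x_1 + 5x_2 = 29.
Solving simultaneously gives x_1 = 71/2, x_2 = 91.

x_1 = 71/2, x_2 = 91, minimum W = -89/2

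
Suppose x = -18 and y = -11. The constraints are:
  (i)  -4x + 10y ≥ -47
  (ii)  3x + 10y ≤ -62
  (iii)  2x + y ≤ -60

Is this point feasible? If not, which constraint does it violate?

Constraint (iii): 2x + y = -47, which is not ≤ -60. All other constraints are satisfied.

not feasible — violates (iii)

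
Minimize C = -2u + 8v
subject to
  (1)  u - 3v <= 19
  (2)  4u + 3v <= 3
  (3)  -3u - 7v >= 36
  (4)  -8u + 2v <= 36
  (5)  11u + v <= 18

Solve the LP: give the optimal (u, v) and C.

u = -73/11, v = -94/11, minimum C = -606/11

Extreme points and C = -2u + 8v:
  (25/16, -93/16) → C = -397/8
  (-73/11, -94/11) → C = -606/11
  (-162/31, -90/31) → C = -396/31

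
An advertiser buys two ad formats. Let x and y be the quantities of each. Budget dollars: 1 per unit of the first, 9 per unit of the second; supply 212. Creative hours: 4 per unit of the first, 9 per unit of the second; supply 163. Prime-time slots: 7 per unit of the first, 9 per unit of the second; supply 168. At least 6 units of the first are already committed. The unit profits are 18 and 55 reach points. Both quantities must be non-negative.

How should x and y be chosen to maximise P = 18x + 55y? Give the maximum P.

The optimum lies where 7x + 9y = 168 and x = 6.
Solving simultaneously gives x = 6, y = 14.

x = 6, y = 14, maximum P = 878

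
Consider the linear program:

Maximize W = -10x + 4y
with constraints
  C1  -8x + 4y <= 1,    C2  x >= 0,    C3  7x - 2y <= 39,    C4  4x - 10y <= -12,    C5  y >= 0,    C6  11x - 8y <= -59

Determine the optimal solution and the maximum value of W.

Corner points and W = -10x + 4y:
  (79/6, 319/12) → W = -76/3
  (57/5, 461/20) → W = -109/5
  (215/17, 421/17) → W = -466/17

The optimum lies where -8x + 4y = 1 and 11x - 8y = -59.
Solving simultaneously gives x = 57/5, y = 461/20.

x = 57/5, y = 461/20, maximum W = -109/5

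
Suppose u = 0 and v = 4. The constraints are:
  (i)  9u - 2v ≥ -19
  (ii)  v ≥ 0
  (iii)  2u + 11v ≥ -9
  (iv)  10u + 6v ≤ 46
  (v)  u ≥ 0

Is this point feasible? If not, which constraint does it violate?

(i): -8 ≥ -19 ✓
(ii): 4 ≥ 0 ✓
(iii): 44 ≥ -9 ✓
(iv): 24 ≤ 46 ✓
(v): 0 ≥ 0 ✓

feasible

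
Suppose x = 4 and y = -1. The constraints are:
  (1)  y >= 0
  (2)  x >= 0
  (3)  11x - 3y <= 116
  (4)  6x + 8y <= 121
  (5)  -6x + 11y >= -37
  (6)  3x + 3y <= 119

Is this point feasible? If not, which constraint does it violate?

not feasible — violates (1)

Constraint (1): y = -1, which is not ≥ 0. All other constraints are satisfied.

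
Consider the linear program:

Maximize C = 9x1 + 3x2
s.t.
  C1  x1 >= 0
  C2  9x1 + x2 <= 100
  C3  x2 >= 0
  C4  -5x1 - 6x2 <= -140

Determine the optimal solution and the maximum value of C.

Extreme points and C = 9x1 + 3x2:
  (0, 100) → C = 300
  (0, 70/3) → C = 70
  (460/49, 760/49) → C = 6420/49

The binding constraints are x1 = 0 and 9x1 + x2 = 100.
Solving simultaneously gives x1 = 0, x2 = 100.

x1 = 0, x2 = 100, maximum C = 300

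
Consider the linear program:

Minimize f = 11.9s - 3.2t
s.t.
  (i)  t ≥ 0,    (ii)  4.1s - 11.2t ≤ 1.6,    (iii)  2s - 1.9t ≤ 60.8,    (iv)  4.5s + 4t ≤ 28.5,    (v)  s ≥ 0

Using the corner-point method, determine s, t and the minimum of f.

Vertices and f = 11.9s - 3.2t:
  (16/41, 0) → f = 952/205
  (0, 0) → f = 0
  (814/167, 2193/1336) → f = 44047/835
  (0, 57/8) → f = -114/5

At the optimal vertex, 4.5s + 4t = 28.5 and s = 0.
Solving simultaneously gives s = 0, t = 57/8.

s = 0, t = 7.125, minimum f = -22.8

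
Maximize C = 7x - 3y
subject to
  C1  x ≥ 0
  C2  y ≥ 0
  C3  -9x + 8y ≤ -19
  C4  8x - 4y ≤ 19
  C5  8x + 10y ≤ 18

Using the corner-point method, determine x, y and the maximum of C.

Corner points and C = 7x - 3y:
  (19/9, 0) → C = 133/9
  (9/4, 0) → C = 63/4
  (167/77, 5/77) → C = 1154/77

The binding constraints are y = 0 and 8x + 10y = 18.
Solving simultaneously gives x = 9/4, y = 0.

x = 9/4, y = 0, maximum C = 63/4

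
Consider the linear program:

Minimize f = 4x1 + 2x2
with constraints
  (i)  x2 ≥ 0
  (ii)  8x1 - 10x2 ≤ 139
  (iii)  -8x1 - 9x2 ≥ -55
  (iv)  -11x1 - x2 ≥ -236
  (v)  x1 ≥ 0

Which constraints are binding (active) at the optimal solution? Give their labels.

Extreme points and f = 4x1 + 2x2:
  (55/8, 0) → f = 55/2
  (0, 0) → f = 0
  (0, 55/9) → f = 110/9

The minimum is at (0, 0). Substituting into each constraint, equality holds for (i) and (v); the remaining constraints have slack.

(i) and (v)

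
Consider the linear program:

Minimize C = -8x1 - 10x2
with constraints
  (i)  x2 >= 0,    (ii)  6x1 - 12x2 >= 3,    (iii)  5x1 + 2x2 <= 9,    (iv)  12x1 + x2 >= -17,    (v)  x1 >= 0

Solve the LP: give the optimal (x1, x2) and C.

Corner points and C = -8x1 - 10x2:
  (1/2, 0) → C = -4
  (9/5, 0) → C = -72/5
  (19/12, 13/24) → C = -217/12

x1 = 19/12, x2 = 13/24, minimum C = -217/12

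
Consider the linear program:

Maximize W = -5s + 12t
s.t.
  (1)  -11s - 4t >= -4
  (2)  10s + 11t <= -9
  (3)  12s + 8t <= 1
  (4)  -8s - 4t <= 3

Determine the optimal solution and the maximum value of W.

s = 1/16, t = -7/8, maximum W = -173/16

Feasible corners and W = -5s + 12t:
  (80/81, -139/81) → W = -2068/81
  (7/3, -65/12) → W = -230/3
  (1/16, -7/8) → W = -173/16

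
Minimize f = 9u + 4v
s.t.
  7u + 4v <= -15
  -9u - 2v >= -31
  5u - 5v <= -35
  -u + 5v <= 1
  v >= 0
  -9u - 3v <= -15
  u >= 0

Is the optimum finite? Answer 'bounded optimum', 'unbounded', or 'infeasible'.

The boundaries -9u - 3v = -15 and u = 0 meet at (0, 5), but that point violates 7u + 4v ≤ -15. Every candidate vertex is excluded by some other constraint, so the feasible region is empty.

infeasible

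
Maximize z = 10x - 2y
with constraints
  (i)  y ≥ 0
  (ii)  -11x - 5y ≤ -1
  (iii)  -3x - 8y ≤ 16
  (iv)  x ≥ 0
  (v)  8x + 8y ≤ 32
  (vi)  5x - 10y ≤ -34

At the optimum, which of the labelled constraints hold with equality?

Vertices and z = 10x - 2y:
  (0, 4) → z = -8
  (0, 17/5) → z = -34/5
  (2/5, 18/5) → z = -16/5

The maximum is at (2/5, 18/5). Substituting into each constraint, equality holds for (v) and (vi); the remaining constraints have slack.

(v) and (vi)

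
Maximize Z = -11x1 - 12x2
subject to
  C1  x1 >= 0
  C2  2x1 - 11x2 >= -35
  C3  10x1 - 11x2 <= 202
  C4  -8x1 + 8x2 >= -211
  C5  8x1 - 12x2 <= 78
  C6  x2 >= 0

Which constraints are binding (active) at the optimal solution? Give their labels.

Extreme points and Z = -11x1 - 12x2:
  (0, 35/11) → Z = -420/11
  (0, 0) → Z = 0
  (639/32, 109/16) → Z = -9645/32
  (39/4, 0) → Z = -429/4

The maximum is at (0, 0). Substituting into each constraint, equality holds for C1 and C6; the remaining constraints have slack.

C1 and C6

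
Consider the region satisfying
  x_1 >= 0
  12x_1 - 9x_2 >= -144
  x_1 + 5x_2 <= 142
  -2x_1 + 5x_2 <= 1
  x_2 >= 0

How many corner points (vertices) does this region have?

Of the 10 pairwise boundary intersections, those satisfying every inequality are:
  (0, 1/5)
  (0, 0)
  (47, 19)
  (142, 0)

4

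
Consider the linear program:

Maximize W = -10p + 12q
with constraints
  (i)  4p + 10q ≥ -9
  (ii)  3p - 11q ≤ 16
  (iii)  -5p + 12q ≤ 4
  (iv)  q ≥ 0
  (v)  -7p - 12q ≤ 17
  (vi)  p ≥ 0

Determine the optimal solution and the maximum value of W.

Feasible corners and W = -10p + 12q:
  (16/3, 0) → W = -160/3
  (0, 1/3) → W = 4
  (0, 0) → W = 0
The feasible region is unbounded (it extends along (11, 3), (12, 5)), but W strictly decreases along every unbounded feasible direction, so there is no improving ray and the maximum is attained at a vertex.

The optimum lies where -5p + 12q = 4 and p = 0.
Solving simultaneously gives p = 0, q = 1/3.

p = 0, q = 1/3, maximum W = 4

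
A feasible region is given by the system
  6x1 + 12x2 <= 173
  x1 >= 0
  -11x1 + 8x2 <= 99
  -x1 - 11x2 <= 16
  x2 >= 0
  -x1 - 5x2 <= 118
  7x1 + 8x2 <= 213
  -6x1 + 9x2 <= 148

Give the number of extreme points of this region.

4

Of the 28 pairwise boundary intersections, those satisfying every inequality are:
  (49/45, 2497/180)
  (173/6, 0)
  (0, 99/8)
  (0, 0)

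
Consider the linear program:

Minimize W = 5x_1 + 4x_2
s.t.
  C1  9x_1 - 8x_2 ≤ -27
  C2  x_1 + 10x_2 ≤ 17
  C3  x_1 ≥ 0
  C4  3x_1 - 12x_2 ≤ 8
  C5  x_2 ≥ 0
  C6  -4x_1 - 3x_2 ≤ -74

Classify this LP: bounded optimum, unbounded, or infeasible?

infeasible

The boundaries 9x_1 - 8x_2 = -27 and -4x_1 - 3x_2 = -74 meet at (511/59, 774/59), but that point violates x_1 + 10x_2 ≤ 17. Every candidate vertex is excluded by some other constraint, so the feasible region is empty.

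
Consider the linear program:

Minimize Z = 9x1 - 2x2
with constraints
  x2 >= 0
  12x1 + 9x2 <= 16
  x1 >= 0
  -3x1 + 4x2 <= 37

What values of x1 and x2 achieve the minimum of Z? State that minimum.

x1 = 0, x2 = 16/9, minimum Z = -32/9

Vertices and Z = 9x1 - 2x2:
  (4/3, 0) → Z = 12
  (0, 0) → Z = 0
  (0, 16/9) → Z = -32/9

At the optimal vertex, 12x1 + 9x2 = 16 and x1 = 0.
Solving simultaneously gives x1 = 0, x2 = 16/9.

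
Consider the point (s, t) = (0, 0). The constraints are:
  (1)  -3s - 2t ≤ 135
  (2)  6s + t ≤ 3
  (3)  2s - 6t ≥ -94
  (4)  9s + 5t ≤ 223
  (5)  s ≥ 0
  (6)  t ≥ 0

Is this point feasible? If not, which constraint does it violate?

(1): 0 ≤ 135 ✓
(2): 0 ≤ 3 ✓
(3): 0 ≥ -94 ✓
(4): 0 ≤ 223 ✓
(5): 0 ≥ 0 ✓
(6): 0 ≥ 0 ✓

feasible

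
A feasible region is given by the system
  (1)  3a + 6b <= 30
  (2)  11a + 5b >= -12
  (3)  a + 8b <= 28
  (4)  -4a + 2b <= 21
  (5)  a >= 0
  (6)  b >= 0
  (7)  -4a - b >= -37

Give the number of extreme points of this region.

5

Intersecting each pair of boundary lines and keeping only the points that satisfy every inequality leaves:
  (4, 3)
  (64/7, 3/7)
  (0, 7/2)
  (0, 0)
  (37/4, 0)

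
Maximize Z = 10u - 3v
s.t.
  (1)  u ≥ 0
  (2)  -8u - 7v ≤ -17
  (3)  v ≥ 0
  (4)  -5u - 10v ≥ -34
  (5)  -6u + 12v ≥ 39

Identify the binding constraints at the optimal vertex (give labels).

(4) and (5)

Vertices and Z = 10u - 3v:
  (0, 17/5) → Z = -51/5
  (0, 13/4) → Z = -39/4
  (3/20, 133/40) → Z = -339/40

The maximum is at (3/20, 133/40). Substituting into each constraint, equality holds for (4) and (5); the remaining constraints have slack.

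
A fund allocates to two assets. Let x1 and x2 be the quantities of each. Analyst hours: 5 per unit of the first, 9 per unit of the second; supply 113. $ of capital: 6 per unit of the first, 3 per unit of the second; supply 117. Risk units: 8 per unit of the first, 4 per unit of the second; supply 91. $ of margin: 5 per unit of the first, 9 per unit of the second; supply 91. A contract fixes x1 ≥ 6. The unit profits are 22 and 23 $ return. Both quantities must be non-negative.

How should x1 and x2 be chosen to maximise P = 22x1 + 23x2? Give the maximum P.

Extreme points and P = 22x1 + 23x2:
  (91/8, 0) → P = 1001/4
  (6, 0) → P = 132
  (35/4, 21/4) → P = 1253/4
  (6, 61/9) → P = 2591/9

x1 = 35/4, x2 = 21/4, maximum P = 1253/4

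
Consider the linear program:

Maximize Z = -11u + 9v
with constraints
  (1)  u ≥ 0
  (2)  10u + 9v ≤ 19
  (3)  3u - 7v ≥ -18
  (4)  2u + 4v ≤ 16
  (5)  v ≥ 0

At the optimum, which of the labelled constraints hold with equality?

Corner points and Z = -11u + 9v:
  (0, 19/9) → Z = 19
  (0, 0) → Z = 0
  (19/10, 0) → Z = -209/10

The maximum is at (0, 19/9). Substituting into each constraint, equality holds for (1) and (2); the remaining constraints have slack.

(1) and (2)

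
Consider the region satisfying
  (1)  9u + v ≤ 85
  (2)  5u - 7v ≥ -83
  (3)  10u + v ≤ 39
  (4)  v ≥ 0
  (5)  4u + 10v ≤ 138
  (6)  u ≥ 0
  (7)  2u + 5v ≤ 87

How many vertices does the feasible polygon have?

Pairwise boundary intersections that survive every other constraint:
  (68/39, 511/39)
  (0, 83/7)
  (39/10, 0)
  (21/8, 51/4)
  (0, 0)

5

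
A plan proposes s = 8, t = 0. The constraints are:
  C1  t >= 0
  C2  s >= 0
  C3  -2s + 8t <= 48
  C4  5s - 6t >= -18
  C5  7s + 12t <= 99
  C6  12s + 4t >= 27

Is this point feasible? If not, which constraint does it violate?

feasible

C1: 0 ≥ 0 ✓
C2: 8 ≥ 0 ✓
C3: -16 ≤ 48 ✓
C4: 40 ≥ -18 ✓
C5: 56 ≤ 99 ✓
C6: 96 ≥ 27 ✓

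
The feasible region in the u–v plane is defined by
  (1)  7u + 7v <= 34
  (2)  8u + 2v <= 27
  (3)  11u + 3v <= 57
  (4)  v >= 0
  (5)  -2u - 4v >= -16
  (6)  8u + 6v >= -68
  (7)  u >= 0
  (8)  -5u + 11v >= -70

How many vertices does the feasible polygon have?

5

Intersecting each pair of boundary lines and keeping only the points that satisfy every inequality leaves:
  (121/42, 83/42)
  (12/7, 22/7)
  (27/8, 0)
  (0, 0)
  (0, 4)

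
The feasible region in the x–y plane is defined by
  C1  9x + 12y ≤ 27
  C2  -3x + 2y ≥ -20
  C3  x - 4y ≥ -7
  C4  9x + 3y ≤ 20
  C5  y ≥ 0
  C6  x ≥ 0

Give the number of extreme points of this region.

5

Intersecting each pair of boundary lines and keeping only the points that satisfy every inequality leaves:
  (1/2, 15/8)
  (53/27, 7/9)
  (0, 7/4)
  (20/9, 0)
  (0, 0)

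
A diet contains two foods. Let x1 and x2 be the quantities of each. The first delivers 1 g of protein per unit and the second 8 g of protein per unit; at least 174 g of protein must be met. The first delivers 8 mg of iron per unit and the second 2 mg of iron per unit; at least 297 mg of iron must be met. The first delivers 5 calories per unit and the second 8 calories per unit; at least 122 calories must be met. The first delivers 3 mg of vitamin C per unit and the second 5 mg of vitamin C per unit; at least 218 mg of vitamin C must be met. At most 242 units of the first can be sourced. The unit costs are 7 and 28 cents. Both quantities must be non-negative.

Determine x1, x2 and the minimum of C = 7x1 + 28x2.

x1 = 46, x2 = 16, minimum C = 770

Vertices and C = 7x1 + 28x2:
  (0, 297/2) → C = 4158
  (174, 0) → C = 1218
  (242, 0) → C = 1694
  (46, 16) → C = 770
  (1049/34, 853/34) → C = 31227/34
The feasible region is unbounded (it extends along (0, 1)), but C strictly increases along every unbounded feasible direction, so there is no improving ray and the minimum is attained at a vertex.

The binding constraints are x1 + 8x2 = 174 and 3x1 + 5x2 = 218.
Solving simultaneously gives x1 = 46, x2 = 16.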